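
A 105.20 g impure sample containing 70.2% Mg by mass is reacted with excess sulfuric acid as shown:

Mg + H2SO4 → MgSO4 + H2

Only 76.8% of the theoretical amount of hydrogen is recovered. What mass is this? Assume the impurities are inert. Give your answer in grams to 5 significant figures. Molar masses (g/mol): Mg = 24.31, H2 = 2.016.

4.7035 g

Pure Mg available = 105.20 g × 0.702 = 73.8504 g.
n(Mg) = 73.8504 g / 24.31 g/mol = 3.03786 mol.
From the equation the Mg:H2 mole ratio is 1:1, so n(H2) = 3.03786 × 1/1 = 3.03786 mol.
Mass of H2 = 3.03786 mol × 2.016 g/mol = 6.12433 g.
Actual mass collected = 6.12433 g × 0.768 = 4.70348 g.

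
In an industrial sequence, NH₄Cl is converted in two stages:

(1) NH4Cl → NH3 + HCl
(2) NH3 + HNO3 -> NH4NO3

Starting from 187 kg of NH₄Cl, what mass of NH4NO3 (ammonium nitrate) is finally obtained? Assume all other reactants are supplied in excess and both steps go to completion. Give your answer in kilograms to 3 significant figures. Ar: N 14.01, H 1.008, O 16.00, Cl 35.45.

280 kg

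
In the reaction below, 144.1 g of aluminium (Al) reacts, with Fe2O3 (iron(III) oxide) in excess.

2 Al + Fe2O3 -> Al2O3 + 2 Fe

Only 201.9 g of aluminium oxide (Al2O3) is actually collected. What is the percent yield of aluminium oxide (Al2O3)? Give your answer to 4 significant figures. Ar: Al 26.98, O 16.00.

M(Al) = 26.98 g/mol.
M(Al2O3) = 2(26.98) + 3(16.00) = 101.96 g/mol.
n(Al) = 144.10 g / 26.98 g/mol = 5.3410 mol.
From the equation the Al:Al2O3 mole ratio is 2:1, so n(Al2O3) = 5.3410 × 1/2 = 2.6705 mol.
Mass of Al2O3 = 2.6705 mol × 101.96 g/mol = 272.28 g.
This is the theoretical yield. Percent yield = 201.9 g / 272.28 g × 100% = 74.151%.

74.15 %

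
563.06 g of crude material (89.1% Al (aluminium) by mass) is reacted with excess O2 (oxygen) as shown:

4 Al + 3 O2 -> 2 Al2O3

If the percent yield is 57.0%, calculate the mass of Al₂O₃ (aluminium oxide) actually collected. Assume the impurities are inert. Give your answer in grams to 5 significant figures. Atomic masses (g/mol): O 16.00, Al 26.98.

540.34 g

Pure Al available = 563.06 g × 0.891 = 501.686 g.
M(Al) = 26.98 g/mol.
M(Al2O3) = 2(26.98) + 3(16.00) = 101.96 g/mol.
n(Al) = 501.686 g / 26.98 g/mol = 18.5948 mol.
From the equation the Al:Al2O3 mole ratio is 4:2, so n(Al2O3) = 18.5948 × 2/4 = 9.29738 mol.
Mass of Al2O3 = 9.29738 mol × 101.96 g/mol = 947.961 g.
Actual mass collected = 947.961 g × 0.570 = 540.338 g.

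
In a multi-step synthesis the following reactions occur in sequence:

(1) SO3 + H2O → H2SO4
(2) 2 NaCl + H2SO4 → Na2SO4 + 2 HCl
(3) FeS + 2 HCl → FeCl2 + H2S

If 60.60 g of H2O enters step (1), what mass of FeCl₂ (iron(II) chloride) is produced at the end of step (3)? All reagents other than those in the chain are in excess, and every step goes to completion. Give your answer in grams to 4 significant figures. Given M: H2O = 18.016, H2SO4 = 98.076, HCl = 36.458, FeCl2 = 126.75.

426.3 g

n(H2O) = 60.60 / 18.016 = 3.3637 mol.
Reaction (1): H2O→H2SO4 ratio 1:1 ⇒ n(H2SO4) = 3.3637 mol.
Reaction (2): H2SO4→HCl ratio 1:2 ⇒ n(HCl) = 6.7274 mol.
Reaction (3): HCl→FeCl2 ratio 2:1 ⇒ n(FeCl2) = 3.3637 mol.
Mass of FeCl2 = 3.3637 × 126.75 = 426.35 g.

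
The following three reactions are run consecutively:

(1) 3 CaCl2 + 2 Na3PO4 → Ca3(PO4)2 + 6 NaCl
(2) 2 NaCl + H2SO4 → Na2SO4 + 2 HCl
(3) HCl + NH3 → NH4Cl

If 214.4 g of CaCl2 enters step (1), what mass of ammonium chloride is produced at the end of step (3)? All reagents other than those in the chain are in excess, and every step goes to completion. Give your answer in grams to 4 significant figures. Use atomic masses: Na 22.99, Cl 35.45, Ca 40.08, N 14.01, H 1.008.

M(CaCl2) = 40.08 + 2(35.45) = 110.98 g/mol.
M(NH4Cl) = 14.01 + 4(1.008) + 35.45 = 53.492 g/mol.
n(CaCl2) = 214.4 / 110.98 = 1.9319 mol.
Reaction (1): CaCl2→NaCl ratio 3:6 ⇒ n(NaCl) = 3.8638 mol.
Reaction (2): NaCl→HCl ratio 2:2 ⇒ n(HCl) = 3.8638 mol.
Reaction (3): HCl→NH4Cl ratio 1:1 ⇒ n(NH4Cl) = 3.8638 mol.
Mass of NH4Cl = 3.8638 × 53.492 = 206.68 g.

206.7 g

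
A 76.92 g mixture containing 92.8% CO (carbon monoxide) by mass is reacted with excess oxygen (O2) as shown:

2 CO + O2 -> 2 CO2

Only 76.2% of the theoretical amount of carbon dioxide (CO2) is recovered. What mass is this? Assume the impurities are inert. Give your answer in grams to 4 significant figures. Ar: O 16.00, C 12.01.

85.46 g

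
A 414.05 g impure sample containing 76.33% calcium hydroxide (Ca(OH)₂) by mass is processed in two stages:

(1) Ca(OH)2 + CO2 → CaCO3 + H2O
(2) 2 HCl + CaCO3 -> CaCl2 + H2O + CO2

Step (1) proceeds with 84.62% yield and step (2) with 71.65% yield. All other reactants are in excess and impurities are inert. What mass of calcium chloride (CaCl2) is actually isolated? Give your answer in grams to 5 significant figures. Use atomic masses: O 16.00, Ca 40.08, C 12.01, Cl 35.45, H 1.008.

Pure Ca(OH)2 = 414.05 × 0.7633 = 316.044 g.
M(Ca(OH)2) = 40.08 + 2(16.00) + 2(1.008) = 74.096 g/mol.
M(CaCl2) = 40.08 + 2(35.45) = 110.98 g/mol.
n(Ca(OH)2) = 316.044 / 74.096 = 4.26534 mol.
Step 1 (Ca(OH)2:CaCO3 = 1:1): theoretical n(CaCO3) = 4.26534 mol; at 84.62% yield, n(CaCO3) = 3.60933 mol.
Step 2 (CaCO3:CaCl2 = 1:1): theoretical n(CaCl2) = 3.60933 mol, so theoretical mass = 3.60933 × 110.98 = 400.563 g.
At 71.65% yield, actual mass of CaCl2 = 400.563 × 0.7165 = 287.004 g.

287.00 g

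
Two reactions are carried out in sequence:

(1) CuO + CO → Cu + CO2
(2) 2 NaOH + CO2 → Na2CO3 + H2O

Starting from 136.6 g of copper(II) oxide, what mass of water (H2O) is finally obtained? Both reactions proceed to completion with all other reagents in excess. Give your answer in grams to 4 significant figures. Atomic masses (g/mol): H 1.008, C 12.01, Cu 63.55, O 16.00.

30.94 g

M(CuO) = 63.55 + 16.00 = 79.55 g/mol.
M(H2O) = 2(1.008) + 16.00 = 18.016 g/mol.
n(CuO) = 136.60 / 79.55 = 1.7172 mol.
Step 1 gives a 1:1 ratio of CuO to CO2, so n(CO2) = 1.7172 mol.
In step 2 the CO2:H2O ratio is 1:1, so n(H2O) = 1.7172 mol.
Mass of H2O = 1.7172 × 18.016 = 30.936 g.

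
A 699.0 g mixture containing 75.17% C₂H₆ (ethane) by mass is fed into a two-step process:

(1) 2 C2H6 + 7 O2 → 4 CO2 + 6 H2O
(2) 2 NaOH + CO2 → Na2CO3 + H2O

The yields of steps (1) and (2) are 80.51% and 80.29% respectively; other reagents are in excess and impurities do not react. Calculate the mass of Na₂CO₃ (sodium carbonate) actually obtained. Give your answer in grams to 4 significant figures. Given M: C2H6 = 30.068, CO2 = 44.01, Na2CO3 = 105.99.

Pure C2H6 = 699.0 × 0.7517 = 525.44 g.
n(C2H6) = 525.44 / 30.068 = 17.475 mol.
Step 1 (C2H6:CO2 = 2:4): theoretical n(CO2) = 34.950 mol; at 80.51% yield, n(CO2) = 28.138 mol.
Step 2 (CO2:Na2CO3 = 1:1): theoretical n(Na2CO3) = 28.138 mol, so theoretical mass = 28.138 × 105.99 = 2982.4 g.
At 80.29% yield, actual mass of Na2CO3 = 2982.4 × 0.8029 = 2394.5 g.

2395 g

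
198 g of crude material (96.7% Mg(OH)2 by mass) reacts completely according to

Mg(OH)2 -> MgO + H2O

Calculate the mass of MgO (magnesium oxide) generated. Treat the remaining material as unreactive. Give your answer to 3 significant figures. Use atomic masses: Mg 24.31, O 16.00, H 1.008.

132 g

Mass of pure Mg(OH)2 = 198 g × 0.967 = 191.5 g.
M(Mg(OH)2) = 24.31 + 2(16.00) + 2(1.008) = 58.326 g/mol.
M(MgO) = 24.31 + 16.00 = 40.31 g/mol.
n(Mg(OH)2) = 191.5 g / 58.326 g/mol = 3.283 mol.
From the equation the Mg(OH)2:MgO mole ratio is 1:1, so n(MgO) = 3.283 × 1/1 = 3.283 mol.
Mass of MgO = 3.283 mol × 40.31 g/mol = 132.3 g.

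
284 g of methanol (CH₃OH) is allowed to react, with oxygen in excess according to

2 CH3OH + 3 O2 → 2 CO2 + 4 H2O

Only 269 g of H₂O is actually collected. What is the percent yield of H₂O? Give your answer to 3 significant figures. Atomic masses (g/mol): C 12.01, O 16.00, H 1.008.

84.2 %

M(CH3OH) = 12.01 + 4(1.008) + 16.00 = 32.042 g/mol.
M(H2O) = 2(1.008) + 16.00 = 18.016 g/mol.
n(CH3OH) = 284.0 g / 32.042 g/mol = 8.863 mol.
From the equation the CH3OH:H2O mole ratio is 2:4, so n(H2O) = 8.863 × 4/2 = 17.73 mol.
Mass of H2O = 17.73 mol × 18.016 g/mol = 319.4 g.
This is the theoretical yield. Percent yield = 269 g / 319.4 g × 100% = 84.23%.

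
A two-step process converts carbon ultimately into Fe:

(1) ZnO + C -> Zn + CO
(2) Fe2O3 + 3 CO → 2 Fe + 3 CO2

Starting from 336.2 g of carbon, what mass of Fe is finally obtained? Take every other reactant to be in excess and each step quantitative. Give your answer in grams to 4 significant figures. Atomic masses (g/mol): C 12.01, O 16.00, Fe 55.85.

1042 g

M(C) = 12.01 g/mol.
M(Fe) = 55.85 g/mol.
n(C) = 336.20 / 12.01 = 27.993 mol.
Step 1 gives a 1:1 ratio of C to CO, so n(CO) = 27.993 mol.
In step 2 the CO:Fe ratio is 3:2, so n(Fe) = 18.662 mol.
Mass of Fe = 18.662 × 55.85 = 1042.3 g.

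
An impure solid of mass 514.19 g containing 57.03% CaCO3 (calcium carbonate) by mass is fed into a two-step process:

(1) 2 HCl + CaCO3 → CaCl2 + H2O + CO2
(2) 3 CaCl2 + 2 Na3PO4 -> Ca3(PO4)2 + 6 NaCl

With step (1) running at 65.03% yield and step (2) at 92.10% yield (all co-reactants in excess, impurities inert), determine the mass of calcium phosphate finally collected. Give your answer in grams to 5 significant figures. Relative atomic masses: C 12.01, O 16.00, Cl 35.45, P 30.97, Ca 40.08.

Pure CaCO3 = 514.19 × 0.5703 = 293.243 g.
M(CaCO3) = 40.08 + 12.01 + 3(16.00) = 100.09 g/mol.
M(Ca3(PO4)2) = 3(40.08) + 2(30.97) + 8(16.00) = 310.18 g/mol.
n(CaCO3) = 293.243 / 100.09 = 2.92979 mol.
Step 1 (CaCO3:CaCl2 = 1:1): theoretical n(CaCl2) = 2.92979 mol; at 65.03% yield, n(CaCl2) = 1.90524 mol.
Step 2 (CaCl2:Ca3(PO4)2 = 3:1): theoretical n(Ca3(PO4)2) = 0.635081 mol, so theoretical mass = 0.635081 × 310.18 = 196.989 g.
At 92.10% yield, actual mass of Ca3(PO4)2 = 196.989 × 0.9210 = 181.427 g.

181.43 g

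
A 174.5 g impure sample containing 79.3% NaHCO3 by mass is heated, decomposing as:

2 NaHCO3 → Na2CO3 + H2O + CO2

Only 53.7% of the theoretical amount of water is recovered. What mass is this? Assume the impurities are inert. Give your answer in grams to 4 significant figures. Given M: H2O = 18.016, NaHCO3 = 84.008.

Pure NaHCO3 available = 174.5 g × 0.793 = 138.38 g.
n(NaHCO3) = 138.38 g / 84.008 g/mol = 1.6472 mol.
From the equation the NaHCO3:H2O mole ratio is 2:1, so n(H2O) = 1.6472 × 1/2 = 0.82360 mol.
Mass of H2O = 0.82360 mol × 18.016 g/mol = 14.838 g.
Actual mass collected = 14.838 g × 0.537 = 7.9680 g.

7.968 g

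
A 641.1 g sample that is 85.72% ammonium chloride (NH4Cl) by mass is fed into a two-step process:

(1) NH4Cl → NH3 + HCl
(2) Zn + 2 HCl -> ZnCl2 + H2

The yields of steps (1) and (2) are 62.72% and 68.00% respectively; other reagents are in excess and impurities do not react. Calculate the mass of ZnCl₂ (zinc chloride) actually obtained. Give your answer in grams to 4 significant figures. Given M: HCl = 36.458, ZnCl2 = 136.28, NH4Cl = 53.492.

298.6 g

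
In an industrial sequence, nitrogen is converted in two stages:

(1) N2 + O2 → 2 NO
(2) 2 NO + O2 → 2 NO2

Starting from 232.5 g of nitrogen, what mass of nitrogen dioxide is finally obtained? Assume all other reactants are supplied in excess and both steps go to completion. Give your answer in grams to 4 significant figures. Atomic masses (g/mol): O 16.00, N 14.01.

M(N2) = 2(14.01) = 28.02 g/mol.
M(NO2) = 14.01 + 2(16.00) = 46.01 g/mol.
n(N2) = 232.50 / 28.02 = 8.2976 mol.
Step 1 gives a 1:2 ratio of N2 to NO, so n(NO) = 16.595 mol.
In step 2 the NO:NO2 ratio is 2:2, so n(NO2) = 16.595 mol.
Mass of NO2 = 16.595 × 46.01 = 763.55 g.

763.5 g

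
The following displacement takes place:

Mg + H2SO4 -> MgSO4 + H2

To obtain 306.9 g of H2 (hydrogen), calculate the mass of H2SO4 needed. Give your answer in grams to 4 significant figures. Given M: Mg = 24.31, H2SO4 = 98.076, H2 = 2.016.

14930 g

n(H2) = 306.90 g / 2.016 g/mol = 152.23 mol.
From the equation the H2:H2SO4 mole ratio is 1:1, so n(H2SO4) = 152.23 × 1/1 = 152.23 mol.
Mass of H2SO4 = 152.23 mol × 98.076 g/mol = 14930 g.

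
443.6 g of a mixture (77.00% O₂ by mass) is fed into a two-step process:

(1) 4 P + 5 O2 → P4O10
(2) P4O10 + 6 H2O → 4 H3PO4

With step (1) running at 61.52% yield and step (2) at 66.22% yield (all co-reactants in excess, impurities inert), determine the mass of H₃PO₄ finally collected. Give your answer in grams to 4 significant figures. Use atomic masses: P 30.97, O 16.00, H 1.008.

340.9 g

Pure O2 = 443.6 × 0.7700 = 341.57 g.
M(O2) = 2(16.00) = 32.00 g/mol.
M(H3PO4) = 3(1.008) + 30.97 + 4(16.00) = 97.994 g/mol.
n(O2) = 341.57 / 32.00 = 10.674 mol.
Step 1 (O2:P4O10 = 5:1): theoretical n(P4O10) = 2.1348 mol; at 61.52% yield, n(P4O10) = 1.3133 mol.
Step 2 (P4O10:H3PO4 = 1:4): theoretical n(H3PO4) = 5.2534 mol, so theoretical mass = 5.2534 × 97.994 = 514.80 g.
At 66.22% yield, actual mass of H3PO4 = 514.80 × 0.6622 = 340.90 g.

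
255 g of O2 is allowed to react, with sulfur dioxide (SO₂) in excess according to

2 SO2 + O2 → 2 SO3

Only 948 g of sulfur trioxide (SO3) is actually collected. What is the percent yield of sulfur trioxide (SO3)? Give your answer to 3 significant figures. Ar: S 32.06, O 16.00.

74.3 %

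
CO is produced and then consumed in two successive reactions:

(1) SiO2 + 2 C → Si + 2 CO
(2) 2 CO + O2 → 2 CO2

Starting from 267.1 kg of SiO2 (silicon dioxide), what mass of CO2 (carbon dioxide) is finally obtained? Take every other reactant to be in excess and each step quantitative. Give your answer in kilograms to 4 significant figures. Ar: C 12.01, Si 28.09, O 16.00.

391.2 kg

M(SiO2) = 28.09 + 2(16.00) = 60.09 g/mol.
M(CO2) = 12.01 + 2(16.00) = 44.01 g/mol.
267.1 kg = 267100 g.
n(SiO2) = 267100 / 60.09 = 4445.0 mol.
Step 1 gives a 1:2 ratio of SiO2 to CO, so n(CO) = 8890.0 mol.
In step 2 the CO:CO2 ratio is 2:2, so n(CO2) = 8890.0 mol.
Mass of CO2 = 8890.0 × 44.01 = 391250 g = 391.2 kg.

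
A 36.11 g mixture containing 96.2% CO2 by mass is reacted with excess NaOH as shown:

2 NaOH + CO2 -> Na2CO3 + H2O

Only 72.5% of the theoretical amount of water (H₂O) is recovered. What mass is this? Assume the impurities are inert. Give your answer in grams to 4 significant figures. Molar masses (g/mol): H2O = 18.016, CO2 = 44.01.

10.31 g

Pure CO2 available = 36.11 g × 0.962 = 34.738 g.
n(CO2) = 34.738 g / 44.01 g/mol = 0.78932 mol.
From the equation the CO2:H2O mole ratio is 1:1, so n(H2O) = 0.78932 × 1/1 = 0.78932 mol.
Mass of H2O = 0.78932 mol × 18.016 g/mol = 14.220 g.
Actual mass collected = 14.220 g × 0.725 = 10.310 g.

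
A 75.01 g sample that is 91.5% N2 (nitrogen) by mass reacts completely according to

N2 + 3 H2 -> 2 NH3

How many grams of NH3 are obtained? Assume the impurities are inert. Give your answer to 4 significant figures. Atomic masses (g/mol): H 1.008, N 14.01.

83.45 g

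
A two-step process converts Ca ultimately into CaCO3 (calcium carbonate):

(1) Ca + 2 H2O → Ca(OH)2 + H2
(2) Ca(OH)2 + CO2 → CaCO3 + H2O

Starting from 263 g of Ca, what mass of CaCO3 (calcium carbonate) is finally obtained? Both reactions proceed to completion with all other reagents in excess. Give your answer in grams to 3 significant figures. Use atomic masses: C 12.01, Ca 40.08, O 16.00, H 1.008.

657 g

M(Ca) = 40.08 g/mol.
M(CaCO3) = 40.08 + 12.01 + 3(16.00) = 100.09 g/mol.
n(Ca) = 263.0 / 40.08 = 6.562 mol.
Step 1 gives a 1:1 ratio of Ca to Ca(OH)2, so n(Ca(OH)2) = 6.562 mol.
In step 2 the Ca(OH)2:CaCO3 ratio is 1:1, so n(CaCO3) = 6.562 mol.
Mass of CaCO3 = 6.562 × 100.09 = 656.8 g.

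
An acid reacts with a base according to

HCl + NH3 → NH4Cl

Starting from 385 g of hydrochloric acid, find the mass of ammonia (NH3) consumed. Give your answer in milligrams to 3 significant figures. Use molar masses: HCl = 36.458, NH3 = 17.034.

n(HCl) = 385.0 g / 36.458 g/mol = 10.56 mol.
From the equation the HCl:NH3 mole ratio is 1:1, so n(NH3) = 10.56 × 1/1 = 10.56 mol.
Mass of NH3 = 10.56 mol × 17.034 g/mol = 179.9 g.
Converting to mg: 179.9 g = 180000 mg.

180000 mg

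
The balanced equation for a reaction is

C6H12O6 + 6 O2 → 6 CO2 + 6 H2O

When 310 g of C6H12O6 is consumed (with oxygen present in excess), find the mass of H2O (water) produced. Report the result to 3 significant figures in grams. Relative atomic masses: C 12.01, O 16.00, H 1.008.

186 g

M(C6H12O6) = 6(12.01) + 12(1.008) + 6(16.00) = 180.156 g/mol.
M(H2O) = 2(1.008) + 16.00 = 18.016 g/mol.
n(C6H12O6) = 310.0 g / 180.156 g/mol = 1.721 mol.
From the equation the C6H12O6:H2O mole ratio is 1:6, so n(H2O) = 1.721 × 6/1 = 10.32 mol.
Mass of H2O = 10.32 mol × 18.016 g/mol = 186.0 g.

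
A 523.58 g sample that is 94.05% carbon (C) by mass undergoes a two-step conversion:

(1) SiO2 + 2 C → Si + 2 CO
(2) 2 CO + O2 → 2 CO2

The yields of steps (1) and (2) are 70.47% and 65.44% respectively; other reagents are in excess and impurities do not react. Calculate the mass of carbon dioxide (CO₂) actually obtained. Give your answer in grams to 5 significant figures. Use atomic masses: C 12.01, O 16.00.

Pure C = 523.58 × 0.9405 = 492.427 g.
M(C) = 12.01 g/mol.
M(CO2) = 12.01 + 2(16.00) = 44.01 g/mol.
n(C) = 492.427 / 12.01 = 41.0014 mol.
Step 1 (C:CO = 2:2): theoretical n(CO) = 41.0014 mol; at 70.47% yield, n(CO) = 28.8937 mol.
Step 2 (CO:CO2 = 2:2): theoretical n(CO2) = 28.8937 mol, so theoretical mass = 28.8937 × 44.01 = 1271.61 g.
At 65.44% yield, actual mass of CO2 = 1271.61 × 0.6544 = 832.143 g.

832.14 g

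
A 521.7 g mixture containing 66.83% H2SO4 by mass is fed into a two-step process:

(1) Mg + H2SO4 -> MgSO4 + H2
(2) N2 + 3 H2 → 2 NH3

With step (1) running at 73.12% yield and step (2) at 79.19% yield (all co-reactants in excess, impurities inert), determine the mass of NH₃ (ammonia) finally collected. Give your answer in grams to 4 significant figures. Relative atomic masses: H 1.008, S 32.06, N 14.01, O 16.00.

23.38 g

Pure H2SO4 = 521.7 × 0.6683 = 348.65 g.
M(H2SO4) = 2(1.008) + 32.06 + 4(16.00) = 98.076 g/mol.
M(NH3) = 14.01 + 3(1.008) = 17.034 g/mol.
n(H2SO4) = 348.65 / 98.076 = 3.5549 mol.
Step 1 (H2SO4:H2 = 1:1): theoretical n(H2) = 3.5549 mol; at 73.12% yield, n(H2) = 2.5994 mol.
Step 2 (H2:NH3 = 3:2): theoretical n(NH3) = 1.7329 mol, so theoretical mass = 1.7329 × 17.034 = 29.518 g.
At 79.19% yield, actual mass of NH3 = 29.518 × 0.7919 = 23.376 g.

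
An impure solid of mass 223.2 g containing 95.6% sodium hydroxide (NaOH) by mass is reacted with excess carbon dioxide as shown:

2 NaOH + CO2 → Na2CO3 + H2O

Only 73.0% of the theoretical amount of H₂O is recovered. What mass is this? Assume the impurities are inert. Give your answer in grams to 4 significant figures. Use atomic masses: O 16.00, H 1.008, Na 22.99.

35.08 g

Pure NaOH available = 223.2 g × 0.956 = 213.38 g.
M(NaOH) = 22.99 + 16.00 + 1.008 = 39.998 g/mol.
M(H2O) = 2(1.008) + 16.00 = 18.016 g/mol.
n(NaOH) = 213.38 g / 39.998 g/mol = 5.3347 mol.
From the equation the NaOH:H2O mole ratio is 2:1, so n(H2O) = 5.3347 × 1/2 = 2.6674 mol.
Mass of H2O = 2.6674 mol × 18.016 g/mol = 48.055 g.
Actual mass collected = 48.055 g × 0.730 = 35.080 g.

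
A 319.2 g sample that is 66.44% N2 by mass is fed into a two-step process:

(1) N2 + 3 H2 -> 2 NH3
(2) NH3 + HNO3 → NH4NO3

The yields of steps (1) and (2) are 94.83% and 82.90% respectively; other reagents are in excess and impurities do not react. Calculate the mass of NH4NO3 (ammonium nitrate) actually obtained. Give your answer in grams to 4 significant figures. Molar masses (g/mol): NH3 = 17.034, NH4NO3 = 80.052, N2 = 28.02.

952.6 g

Pure N2 = 319.2 × 0.6644 = 212.08 g.
n(N2) = 212.08 / 28.02 = 7.5688 mol.
Step 1 (N2:NH3 = 1:2): theoretical n(NH3) = 15.138 mol; at 94.83% yield, n(NH3) = 14.355 mol.
Step 2 (NH3:NH4NO3 = 1:1): theoretical n(NH4NO3) = 14.355 mol, so theoretical mass = 14.355 × 80.052 = 1149.1 g.
At 82.90% yield, actual mass of NH4NO3 = 1149.1 × 0.8290 = 952.64 g.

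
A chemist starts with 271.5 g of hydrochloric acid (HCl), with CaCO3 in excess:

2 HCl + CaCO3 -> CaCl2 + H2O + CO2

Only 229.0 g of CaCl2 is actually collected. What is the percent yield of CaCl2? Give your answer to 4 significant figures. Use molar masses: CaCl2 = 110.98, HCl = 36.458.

n(HCl) = 271.50 g / 36.458 g/mol = 7.4469 mol.
From the equation the HCl:CaCl2 mole ratio is 2:1, so n(CaCl2) = 7.4469 × 1/2 = 3.7235 mol.
Mass of CaCl2 = 3.7235 mol × 110.98 g/mol = 413.23 g.
This is the theoretical yield. Percent yield = 229.0 g / 413.23 g × 100% = 55.417%.

55.42 %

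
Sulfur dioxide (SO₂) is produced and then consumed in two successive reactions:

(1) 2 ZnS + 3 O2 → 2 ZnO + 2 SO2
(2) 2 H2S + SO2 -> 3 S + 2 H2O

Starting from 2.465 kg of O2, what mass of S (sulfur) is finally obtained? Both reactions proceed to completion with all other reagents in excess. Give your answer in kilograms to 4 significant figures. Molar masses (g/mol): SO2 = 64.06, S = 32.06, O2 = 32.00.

4.939 kg

2.465 kg = 2465.0 g.
n(O2) = 2465.0 / 32.00 = 77.031 mol.
Step 1 gives a 3:2 ratio of O2 to SO2, so n(SO2) = 51.354 mol.
In step 2 the SO2:S ratio is 1:3, so n(S) = 154.06 mol.
Mass of S = 154.06 × 32.06 = 4939.2 g = 4.939 kg.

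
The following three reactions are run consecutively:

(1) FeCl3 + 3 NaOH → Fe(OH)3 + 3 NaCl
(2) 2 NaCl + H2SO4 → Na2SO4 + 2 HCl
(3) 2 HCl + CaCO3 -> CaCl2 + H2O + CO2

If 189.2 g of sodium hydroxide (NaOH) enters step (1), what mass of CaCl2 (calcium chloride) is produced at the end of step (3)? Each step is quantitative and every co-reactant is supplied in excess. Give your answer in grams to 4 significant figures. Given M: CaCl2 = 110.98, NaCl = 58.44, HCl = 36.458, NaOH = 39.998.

262.5 g

n(NaOH) = 189.2 / 39.998 = 4.7302 mol.
Reaction (1): NaOH→NaCl ratio 3:3 ⇒ n(NaCl) = 4.7302 mol.
Reaction (2): NaCl→HCl ratio 2:2 ⇒ n(HCl) = 4.7302 mol.
Reaction (3): HCl→CaCl2 ratio 2:1 ⇒ n(CaCl2) = 2.3651 mol.
Mass of CaCl2 = 2.3651 × 110.98 = 262.48 g.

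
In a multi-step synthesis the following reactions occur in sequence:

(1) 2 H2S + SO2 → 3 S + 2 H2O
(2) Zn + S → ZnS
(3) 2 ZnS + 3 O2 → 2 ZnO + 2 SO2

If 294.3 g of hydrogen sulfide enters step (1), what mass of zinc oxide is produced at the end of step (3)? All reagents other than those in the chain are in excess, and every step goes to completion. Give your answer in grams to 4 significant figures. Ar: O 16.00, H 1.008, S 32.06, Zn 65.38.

1054 g

M(H2S) = 2(1.008) + 32.06 = 34.076 g/mol.
M(ZnO) = 65.38 + 16.00 = 81.38 g/mol.
n(H2S) = 294.3 / 34.076 = 8.6366 mol.
Reaction (1): H2S→S ratio 2:3 ⇒ n(S) = 12.955 mol.
Reaction (2): S→ZnS ratio 1:1 ⇒ n(ZnS) = 12.955 mol.
Reaction (3): ZnS→ZnO ratio 2:2 ⇒ n(ZnO) = 12.955 mol.
Mass of ZnO = 12.955 × 81.38 = 1054.3 g.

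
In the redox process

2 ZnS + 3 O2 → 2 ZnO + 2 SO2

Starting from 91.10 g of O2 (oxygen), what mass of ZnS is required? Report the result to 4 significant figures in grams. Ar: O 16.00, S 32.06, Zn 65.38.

184.9 g

M(O2) = 2(16.00) = 32.00 g/mol.
M(ZnS) = 65.38 + 32.06 = 97.44 g/mol.
n(O2) = 91.100 g / 32.00 g/mol = 2.8469 mol.
From the equation the O2:ZnS mole ratio is 3:2, so n(ZnS) = 2.8469 × 2/3 = 1.8979 mol.
Mass of ZnS = 1.8979 mol × 97.44 g/mol = 184.93 g.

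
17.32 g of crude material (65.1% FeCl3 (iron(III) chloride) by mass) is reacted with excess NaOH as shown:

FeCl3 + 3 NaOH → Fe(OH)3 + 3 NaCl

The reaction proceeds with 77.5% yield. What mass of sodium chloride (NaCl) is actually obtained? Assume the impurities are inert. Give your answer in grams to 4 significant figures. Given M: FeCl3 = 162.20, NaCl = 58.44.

9.445 g

Pure FeCl3 available = 17.32 g × 0.651 = 11.275 g.
n(FeCl3) = 11.275 g / 162.20 g/mol = 0.069515 mol.
From the equation the FeCl3:NaCl mole ratio is 1:3, so n(NaCl) = 0.069515 × 3/1 = 0.20854 mol.
Mass of NaCl = 0.20854 mol × 58.44 g/mol = 12.187 g.
Actual mass collected = 12.187 g × 0.775 = 9.4452 g.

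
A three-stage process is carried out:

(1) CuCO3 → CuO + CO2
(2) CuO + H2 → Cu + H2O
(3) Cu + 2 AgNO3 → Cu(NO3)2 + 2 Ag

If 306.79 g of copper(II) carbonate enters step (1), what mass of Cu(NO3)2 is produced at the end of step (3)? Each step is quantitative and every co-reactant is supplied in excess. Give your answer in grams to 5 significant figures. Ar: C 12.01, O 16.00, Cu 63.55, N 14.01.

465.72 g

M(CuCO3) = 63.55 + 12.01 + 3(16.00) = 123.56 g/mol.
M(Cu(NO3)2) = 63.55 + 2(14.01) + 6(16.00) = 187.57 g/mol.
n(CuCO3) = 306.79 / 123.56 = 2.48292 mol.
Reaction (1): CuCO3→CuO ratio 1:1 ⇒ n(CuO) = 2.48292 mol.
Reaction (2): CuO→Cu ratio 1:1 ⇒ n(Cu) = 2.48292 mol.
Reaction (3): Cu→Cu(NO3)2 ratio 1:1 ⇒ n(Cu(NO3)2) = 2.48292 mol.
Mass of Cu(NO3)2 = 2.48292 × 187.57 = 465.722 g.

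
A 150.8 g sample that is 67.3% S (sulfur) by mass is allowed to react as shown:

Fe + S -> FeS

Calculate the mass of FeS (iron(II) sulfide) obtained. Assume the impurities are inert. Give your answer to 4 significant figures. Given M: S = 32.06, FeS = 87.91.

Mass of pure S = 150.8 g × 0.673 = 101.49 g.
n(S) = 101.49 g / 32.06 g/mol = 3.1656 mol.
From the equation the S:FeS mole ratio is 1:1, so n(FeS) = 3.1656 × 1/1 = 3.1656 mol.
Mass of FeS = 3.1656 mol × 87.91 g/mol = 278.29 g.

278.3 g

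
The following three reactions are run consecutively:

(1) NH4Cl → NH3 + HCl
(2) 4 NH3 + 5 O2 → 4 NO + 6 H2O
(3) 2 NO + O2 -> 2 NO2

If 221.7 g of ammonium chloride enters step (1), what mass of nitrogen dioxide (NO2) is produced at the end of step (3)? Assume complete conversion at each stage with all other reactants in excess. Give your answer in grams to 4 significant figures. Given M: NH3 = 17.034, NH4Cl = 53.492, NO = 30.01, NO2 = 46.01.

190.7 g

n(NH4Cl) = 221.7 / 53.492 = 4.1445 mol.
Reaction (1): NH4Cl→NH3 ratio 1:1 ⇒ n(NH3) = 4.1445 mol.
Reaction (2): NH3→NO ratio 4:4 ⇒ n(NO) = 4.1445 mol.
Reaction (3): NO→NO2 ratio 2:2 ⇒ n(NO2) = 4.1445 mol.
Mass of NO2 = 4.1445 × 46.01 = 190.69 g.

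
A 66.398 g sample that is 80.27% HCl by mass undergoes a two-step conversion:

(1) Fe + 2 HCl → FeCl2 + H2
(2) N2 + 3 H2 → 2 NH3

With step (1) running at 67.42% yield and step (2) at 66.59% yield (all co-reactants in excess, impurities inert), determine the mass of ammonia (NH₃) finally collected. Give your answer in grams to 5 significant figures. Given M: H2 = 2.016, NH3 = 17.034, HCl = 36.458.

3.7266 g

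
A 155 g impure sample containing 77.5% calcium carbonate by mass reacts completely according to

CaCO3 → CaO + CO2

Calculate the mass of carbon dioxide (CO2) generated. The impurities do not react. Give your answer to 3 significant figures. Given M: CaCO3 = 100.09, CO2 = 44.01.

52.8 g

Mass of pure CaCO3 = 155 g × 0.775 = 120.1 g.
n(CaCO3) = 120.1 g / 100.09 g/mol = 1.200 mol.
From the equation the CaCO3:CO2 mole ratio is 1:1, so n(CO2) = 1.200 × 1/1 = 1.200 mol.
Mass of CO2 = 1.200 mol × 44.01 g/mol = 52.82 g.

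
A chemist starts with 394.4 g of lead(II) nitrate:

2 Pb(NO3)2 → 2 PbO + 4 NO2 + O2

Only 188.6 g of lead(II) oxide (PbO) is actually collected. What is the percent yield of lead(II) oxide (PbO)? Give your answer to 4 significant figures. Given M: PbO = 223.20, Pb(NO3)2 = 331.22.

n(Pb(NO3)2) = 394.40 g / 331.22 g/mol = 1.1907 mol.
From the equation the Pb(NO3)2:PbO mole ratio is 2:2, so n(PbO) = 1.1907 × 2/2 = 1.1907 mol.
Mass of PbO = 1.1907 mol × 223.20 g/mol = 265.78 g.
This is the theoretical yield. Percent yield = 188.6 g / 265.78 g × 100% = 70.962%.

70.96 %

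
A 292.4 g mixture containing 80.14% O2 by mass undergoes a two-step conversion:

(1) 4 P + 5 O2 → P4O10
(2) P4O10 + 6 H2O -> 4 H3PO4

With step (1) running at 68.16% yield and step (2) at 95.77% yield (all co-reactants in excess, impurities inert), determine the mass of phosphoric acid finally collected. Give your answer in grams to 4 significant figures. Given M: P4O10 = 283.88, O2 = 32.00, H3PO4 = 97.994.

374.7 g

Pure O2 = 292.4 × 0.8014 = 234.33 g.
n(O2) = 234.33 / 32.00 = 7.3228 mol.
Step 1 (O2:P4O10 = 5:1): theoretical n(P4O10) = 1.4646 mol; at 68.16% yield, n(P4O10) = 0.99824 mol.
Step 2 (P4O10:H3PO4 = 1:4): theoretical n(H3PO4) = 3.9930 mol, so theoretical mass = 3.9930 × 97.994 = 391.29 g.
At 95.77% yield, actual mass of H3PO4 = 391.29 × 0.9577 = 374.74 g.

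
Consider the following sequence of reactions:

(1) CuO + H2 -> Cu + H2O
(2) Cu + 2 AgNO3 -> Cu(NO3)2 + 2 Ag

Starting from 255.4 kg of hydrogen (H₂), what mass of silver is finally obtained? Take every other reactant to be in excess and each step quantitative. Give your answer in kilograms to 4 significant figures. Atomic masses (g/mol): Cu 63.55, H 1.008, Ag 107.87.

M(H2) = 2(1.008) = 2.016 g/mol.
M(Ag) = 107.87 g/mol.
255.4 kg = 255400 g.
n(H2) = 255400 / 2.016 = 126690 mol.
Step 1 gives a 1:1 ratio of H2 to Cu, so n(Cu) = 126690 mol.
In step 2 the Cu:Ag ratio is 1:2, so n(Ag) = 253370 mol.
Mass of Ag = 253370 × 107.87 = 2.7331 × 10^7 g = 27330 kg.

27330 kg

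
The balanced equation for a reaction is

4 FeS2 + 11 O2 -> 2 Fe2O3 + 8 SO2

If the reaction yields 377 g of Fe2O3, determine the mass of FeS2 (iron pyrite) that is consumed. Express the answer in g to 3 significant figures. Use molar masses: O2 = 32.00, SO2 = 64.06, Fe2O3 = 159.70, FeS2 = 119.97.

n(Fe2O3) = 377.0 g / 159.70 g/mol = 2.361 mol.
From the equation the Fe2O3:FeS2 mole ratio is 2:4, so n(FeS2) = 2.361 × 4/2 = 4.721 mol.
Mass of FeS2 = 4.721 mol × 119.97 g/mol = 566.4 g.

566 g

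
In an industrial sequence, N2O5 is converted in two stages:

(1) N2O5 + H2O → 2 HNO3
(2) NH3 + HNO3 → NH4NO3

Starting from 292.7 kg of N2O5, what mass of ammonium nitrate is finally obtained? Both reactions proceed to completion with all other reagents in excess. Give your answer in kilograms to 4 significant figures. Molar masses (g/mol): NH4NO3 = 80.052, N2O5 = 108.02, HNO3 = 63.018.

292.7 kg = 292700 g.
n(N2O5) = 292700 / 108.02 = 2709.7 mol.
Step 1 gives a 1:2 ratio of N2O5 to HNO3, so n(HNO3) = 5419.4 mol.
In step 2 the HNO3:NH4NO3 ratio is 1:1, so n(NH4NO3) = 5419.4 mol.
Mass of NH4NO3 = 5419.4 × 80.052 = 433830 g = 433.8 kg.

433.8 kg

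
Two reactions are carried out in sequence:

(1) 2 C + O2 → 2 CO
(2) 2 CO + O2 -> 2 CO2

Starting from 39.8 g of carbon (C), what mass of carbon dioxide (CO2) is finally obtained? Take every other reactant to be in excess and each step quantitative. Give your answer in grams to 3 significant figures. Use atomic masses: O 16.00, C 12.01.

146 g

M(C) = 12.01 g/mol.
M(CO2) = 12.01 + 2(16.00) = 44.01 g/mol.
n(C) = 39.80 / 12.01 = 3.314 mol.
Step 1 gives a 2:2 ratio of C to CO, so n(CO) = 3.314 mol.
In step 2 the CO:CO2 ratio is 2:2, so n(CO2) = 3.314 mol.
Mass of CO2 = 3.314 × 44.01 = 145.8 g.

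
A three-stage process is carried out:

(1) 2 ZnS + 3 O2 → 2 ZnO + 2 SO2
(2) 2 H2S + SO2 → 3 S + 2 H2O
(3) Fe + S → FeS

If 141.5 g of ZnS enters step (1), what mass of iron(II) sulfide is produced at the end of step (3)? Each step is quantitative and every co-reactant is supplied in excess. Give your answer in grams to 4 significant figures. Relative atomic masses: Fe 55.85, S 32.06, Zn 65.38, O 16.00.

M(ZnS) = 65.38 + 32.06 = 97.44 g/mol.
M(FeS) = 55.85 + 32.06 = 87.91 g/mol.
n(ZnS) = 141.5 / 97.44 = 1.4522 mol.
Reaction (1): ZnS→SO2 ratio 2:2 ⇒ n(SO2) = 1.4522 mol.
Reaction (2): SO2→S ratio 1:3 ⇒ n(S) = 4.3565 mol.
Reaction (3): S→FeS ratio 1:1 ⇒ n(FeS) = 4.3565 mol.
Mass of FeS = 4.3565 × 87.91 = 382.98 g.

383.0 g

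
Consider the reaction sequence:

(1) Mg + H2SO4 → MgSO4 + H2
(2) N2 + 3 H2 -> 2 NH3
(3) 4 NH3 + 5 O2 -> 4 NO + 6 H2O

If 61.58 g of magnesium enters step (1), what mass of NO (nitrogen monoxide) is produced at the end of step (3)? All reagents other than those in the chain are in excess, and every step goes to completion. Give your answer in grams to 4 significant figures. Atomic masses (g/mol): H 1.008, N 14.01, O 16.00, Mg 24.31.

50.68 g

M(Mg) = 24.31 g/mol.
M(NO) = 14.01 + 16.00 = 30.01 g/mol.
n(Mg) = 61.58 / 24.31 = 2.5331 mol.
Reaction (1): Mg→H2 ratio 1:1 ⇒ n(H2) = 2.5331 mol.
Reaction (2): H2→NH3 ratio 3:2 ⇒ n(NH3) = 1.6887 mol.
Reaction (3): NH3→NO ratio 4:4 ⇒ n(NO) = 1.6887 mol.
Mass of NO = 1.6887 × 30.01 = 50.679 g.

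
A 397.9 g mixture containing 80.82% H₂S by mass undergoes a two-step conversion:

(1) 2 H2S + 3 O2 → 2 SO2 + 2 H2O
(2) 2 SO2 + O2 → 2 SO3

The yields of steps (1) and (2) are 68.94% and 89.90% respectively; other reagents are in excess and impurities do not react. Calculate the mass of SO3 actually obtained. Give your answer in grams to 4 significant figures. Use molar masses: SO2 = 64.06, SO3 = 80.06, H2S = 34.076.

468.3 g

Pure H2S = 397.9 × 0.8082 = 321.58 g.
n(H2S) = 321.58 / 34.076 = 9.4372 mol.
Step 1 (H2S:SO2 = 2:2): theoretical n(SO2) = 9.4372 mol; at 68.94% yield, n(SO2) = 6.5060 mol.
Step 2 (SO2:SO3 = 2:2): theoretical n(SO3) = 6.5060 mol, so theoretical mass = 6.5060 × 80.06 = 520.87 g.
At 89.90% yield, actual mass of SO3 = 520.87 × 0.8990 = 468.26 g.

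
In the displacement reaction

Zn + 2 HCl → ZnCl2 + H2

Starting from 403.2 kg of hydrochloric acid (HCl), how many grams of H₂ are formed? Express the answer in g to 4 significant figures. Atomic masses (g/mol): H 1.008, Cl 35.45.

M(HCl) = 1.008 + 35.45 = 36.458 g/mol.
M(H2) = 2(1.008) = 2.016 g/mol.
Convert: 403.2 kg = 403200 g.
n(HCl) = 403200 g / 36.458 g/mol = 11059 mol.
From the equation the HCl:H2 mole ratio is 2:1, so n(H2) = 11059 × 1/2 = 5529.7 mol.
Mass of H2 = 5529.7 mol × 2.016 g/mol = 11148 g.

11150 g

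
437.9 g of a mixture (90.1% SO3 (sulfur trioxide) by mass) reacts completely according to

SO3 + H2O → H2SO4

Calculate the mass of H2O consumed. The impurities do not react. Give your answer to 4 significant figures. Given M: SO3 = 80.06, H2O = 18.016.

88.79 g

Mass of pure SO3 = 437.9 g × 0.901 = 394.55 g.
n(SO3) = 394.55 g / 80.06 g/mol = 4.9282 mol.
From the equation the SO3:H2O mole ratio is 1:1, so n(H2O) = 4.9282 × 1/1 = 4.9282 mol.
Mass of H2O = 4.9282 mol × 18.016 g/mol = 88.786 g.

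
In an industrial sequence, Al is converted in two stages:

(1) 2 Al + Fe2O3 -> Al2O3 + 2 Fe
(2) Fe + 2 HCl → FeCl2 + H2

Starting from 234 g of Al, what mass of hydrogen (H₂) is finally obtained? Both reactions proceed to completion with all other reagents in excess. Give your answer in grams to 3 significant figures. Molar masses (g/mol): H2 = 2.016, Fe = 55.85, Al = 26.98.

n(Al) = 234.0 / 26.98 = 8.673 mol.
Step 1 gives a 2:2 ratio of Al to Fe, so n(Fe) = 8.673 mol.
In step 2 the Fe:H2 ratio is 1:1, so n(H2) = 8.673 mol.
Mass of H2 = 8.673 × 2.016 = 17.48 g.

17.5 g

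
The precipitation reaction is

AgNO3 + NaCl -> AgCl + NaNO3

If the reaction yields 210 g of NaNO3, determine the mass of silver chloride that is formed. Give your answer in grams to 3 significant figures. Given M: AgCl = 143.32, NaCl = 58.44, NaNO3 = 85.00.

354 g

n(NaNO3) = 210.0 g / 85.00 g/mol = 2.471 mol.
From the equation the NaNO3:AgCl mole ratio is 1:1, so n(AgCl) = 2.471 × 1/1 = 2.471 mol.
Mass of AgCl = 2.471 mol × 143.32 g/mol = 354.1 g.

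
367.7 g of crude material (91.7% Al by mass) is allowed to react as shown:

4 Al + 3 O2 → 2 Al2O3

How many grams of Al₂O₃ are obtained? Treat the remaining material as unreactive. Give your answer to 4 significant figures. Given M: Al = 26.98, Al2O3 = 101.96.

637.1 g

Mass of pure Al = 367.7 g × 0.917 = 337.18 g.
n(Al) = 337.18 g / 26.98 g/mol = 12.497 mol.
From the equation the Al:Al2O3 mole ratio is 4:2, so n(Al2O3) = 12.497 × 2/4 = 6.2487 mol.
Mass of Al2O3 = 6.2487 mol × 101.96 g/mol = 637.12 g.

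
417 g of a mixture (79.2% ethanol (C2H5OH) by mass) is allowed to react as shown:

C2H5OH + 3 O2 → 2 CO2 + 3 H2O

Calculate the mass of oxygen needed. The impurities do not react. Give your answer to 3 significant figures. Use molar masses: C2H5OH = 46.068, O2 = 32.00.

Mass of pure C2H5OH = 417 g × 0.792 = 330.3 g.
n(C2H5OH) = 330.3 g / 46.068 g/mol = 7.169 mol.
From the equation the C2H5OH:O2 mole ratio is 1:3, so n(O2) = 7.169 × 3/1 = 21.51 mol.
Mass of O2 = 21.51 mol × 32.00 g/mol = 688.2 g.

688 g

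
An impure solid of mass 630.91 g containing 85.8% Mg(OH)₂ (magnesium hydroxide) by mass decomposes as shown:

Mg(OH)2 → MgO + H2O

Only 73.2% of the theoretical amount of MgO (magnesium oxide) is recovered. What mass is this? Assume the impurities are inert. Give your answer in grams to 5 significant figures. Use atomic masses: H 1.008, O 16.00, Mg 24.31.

273.85 g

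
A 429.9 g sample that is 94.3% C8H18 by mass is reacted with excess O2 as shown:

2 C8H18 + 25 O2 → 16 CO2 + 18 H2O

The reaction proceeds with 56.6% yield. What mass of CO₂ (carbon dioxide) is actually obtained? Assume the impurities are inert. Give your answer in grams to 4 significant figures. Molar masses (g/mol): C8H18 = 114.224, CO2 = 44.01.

707.3 g

Pure C8H18 available = 429.9 g × 0.943 = 405.40 g.
n(C8H18) = 405.40 g / 114.224 g/mol = 3.5491 mol.
From the equation the C8H18:CO2 mole ratio is 2:16, so n(CO2) = 3.5491 × 16/2 = 28.393 mol.
Mass of CO2 = 28.393 mol × 44.01 g/mol = 1249.6 g.
Actual mass collected = 1249.6 g × 0.566 = 707.26 g.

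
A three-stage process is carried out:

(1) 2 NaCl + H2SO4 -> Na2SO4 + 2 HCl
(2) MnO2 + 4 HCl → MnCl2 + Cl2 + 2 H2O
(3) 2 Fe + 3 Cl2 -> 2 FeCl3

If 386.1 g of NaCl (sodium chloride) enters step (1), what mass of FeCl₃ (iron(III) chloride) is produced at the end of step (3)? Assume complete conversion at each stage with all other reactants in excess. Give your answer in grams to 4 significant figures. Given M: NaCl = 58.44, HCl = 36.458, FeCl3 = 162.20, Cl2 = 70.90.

178.6 g

n(NaCl) = 386.1 / 58.44 = 6.6068 mol.
Reaction (1): NaCl→HCl ratio 2:2 ⇒ n(HCl) = 6.6068 mol.
Reaction (2): HCl→Cl2 ratio 4:1 ⇒ n(Cl2) = 1.6517 mol.
Reaction (3): Cl2→FeCl3 ratio 3:2 ⇒ n(FeCl3) = 1.1011 mol.
Mass of FeCl3 = 1.1011 × 162.20 = 178.60 g.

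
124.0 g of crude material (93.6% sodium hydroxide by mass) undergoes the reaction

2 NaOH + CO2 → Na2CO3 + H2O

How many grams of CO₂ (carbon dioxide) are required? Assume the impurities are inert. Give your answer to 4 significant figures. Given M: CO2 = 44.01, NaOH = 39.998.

63.85 g

Mass of pure NaOH = 124.0 g × 0.936 = 116.06 g.
n(NaOH) = 116.06 g / 39.998 g/mol = 2.9017 mol.
From the equation the NaOH:CO2 mole ratio is 2:1, so n(CO2) = 2.9017 × 1/2 = 1.4509 mol.
Mass of CO2 = 1.4509 mol × 44.01 g/mol = 63.853 g.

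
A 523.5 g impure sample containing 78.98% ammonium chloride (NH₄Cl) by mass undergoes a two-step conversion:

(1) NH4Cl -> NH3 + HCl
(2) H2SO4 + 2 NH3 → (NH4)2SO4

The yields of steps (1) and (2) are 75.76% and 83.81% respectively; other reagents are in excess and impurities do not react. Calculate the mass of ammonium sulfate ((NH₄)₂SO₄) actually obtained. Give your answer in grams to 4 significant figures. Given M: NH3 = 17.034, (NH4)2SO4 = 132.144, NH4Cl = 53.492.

Pure NH4Cl = 523.5 × 0.7898 = 413.46 g.
n(NH4Cl) = 413.46 / 53.492 = 7.7294 mol.
Step 1 (NH4Cl:NH3 = 1:1): theoretical n(NH3) = 7.7294 mol; at 75.76% yield, n(NH3) = 5.8558 mol.
Step 2 (NH3:(NH4)2SO4 = 2:1): theoretical n((NH4)2SO4) = 2.9279 mol, so theoretical mass = 2.9279 × 132.144 = 386.90 g.
At 83.81% yield, actual mass of (NH4)2SO4 = 386.90 × 0.8381 = 324.26 g.

324.3 g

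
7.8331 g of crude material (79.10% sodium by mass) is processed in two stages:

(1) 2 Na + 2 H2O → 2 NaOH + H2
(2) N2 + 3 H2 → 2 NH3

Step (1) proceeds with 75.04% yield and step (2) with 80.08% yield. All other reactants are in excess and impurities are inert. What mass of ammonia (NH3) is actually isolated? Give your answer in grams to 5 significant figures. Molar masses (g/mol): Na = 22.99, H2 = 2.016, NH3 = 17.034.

Pure Na = 7.8331 × 0.7910 = 6.19598 g.
n(Na) = 6.19598 / 22.99 = 0.269508 mol.
Step 1 (Na:H2 = 2:1): theoretical n(H2) = 0.134754 mol; at 75.04% yield, n(H2) = 0.101119 mol.
Step 2 (H2:NH3 = 3:2): theoretical n(NH3) = 0.0674129 mol, so theoretical mass = 0.0674129 × 17.034 = 1.14831 g.
At 80.08% yield, actual mass of NH3 = 1.14831 × 0.8008 = 0.919567 g.

0.91957 g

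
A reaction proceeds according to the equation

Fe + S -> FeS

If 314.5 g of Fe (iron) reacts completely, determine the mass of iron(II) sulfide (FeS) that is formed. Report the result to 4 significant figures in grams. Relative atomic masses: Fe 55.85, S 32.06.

M(Fe) = 55.85 g/mol.
M(FeS) = 55.85 + 32.06 = 87.91 g/mol.
n(Fe) = 314.50 g / 55.85 g/mol = 5.6312 mol.
From the equation the Fe:FeS mole ratio is 1:1, so n(FeS) = 5.6312 × 1/1 = 5.6312 mol.
Mass of FeS = 5.6312 mol × 87.91 g/mol = 495.03 g.

495.0 g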